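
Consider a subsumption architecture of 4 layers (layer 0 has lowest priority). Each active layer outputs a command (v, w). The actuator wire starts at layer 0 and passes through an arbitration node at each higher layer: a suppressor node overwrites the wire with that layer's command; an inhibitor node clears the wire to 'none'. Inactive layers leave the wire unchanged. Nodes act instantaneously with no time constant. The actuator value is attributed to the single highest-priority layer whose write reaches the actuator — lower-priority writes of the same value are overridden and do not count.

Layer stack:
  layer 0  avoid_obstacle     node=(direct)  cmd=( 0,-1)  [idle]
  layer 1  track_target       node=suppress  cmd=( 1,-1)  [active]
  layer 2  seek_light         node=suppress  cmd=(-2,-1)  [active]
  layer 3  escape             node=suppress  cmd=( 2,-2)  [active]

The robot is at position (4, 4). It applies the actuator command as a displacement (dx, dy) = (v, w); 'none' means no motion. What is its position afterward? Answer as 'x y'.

[0] avoid_obstacle off; wire := none
[1] track_target on (suppress); wire := (1, -1)
[2] seek_light on (suppress); wire := (-2, -1)
[3] escape on (suppress); wire := (2, -2)
output (2, -2)
position: (4, 4) + (2, -2) = (6, 2)

6 2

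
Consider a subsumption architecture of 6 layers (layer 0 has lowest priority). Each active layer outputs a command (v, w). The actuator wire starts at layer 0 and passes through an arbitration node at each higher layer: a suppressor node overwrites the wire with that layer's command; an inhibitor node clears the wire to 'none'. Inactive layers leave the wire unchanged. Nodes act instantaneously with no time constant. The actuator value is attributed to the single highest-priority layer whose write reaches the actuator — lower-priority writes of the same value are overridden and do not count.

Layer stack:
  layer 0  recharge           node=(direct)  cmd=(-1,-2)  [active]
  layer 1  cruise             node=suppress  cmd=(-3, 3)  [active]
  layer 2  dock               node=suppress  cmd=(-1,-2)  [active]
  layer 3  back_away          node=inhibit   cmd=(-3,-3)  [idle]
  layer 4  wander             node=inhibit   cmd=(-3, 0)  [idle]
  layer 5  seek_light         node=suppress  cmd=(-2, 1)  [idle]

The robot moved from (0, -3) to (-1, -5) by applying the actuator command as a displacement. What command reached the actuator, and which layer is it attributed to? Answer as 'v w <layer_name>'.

-1 -2 dock

displacement = (-1, -5) − (0, -3) = (-1, -2)
L0 recharge: active, feeds wire = (-1, -2)
L1 cruise: active, suppressor → wire = (-3, 3)
L2 dock: active, suppressor → wire = (-1, -2)
L3 back_away: idle → wire stays (-1, -2)
L4 wander: idle → wire stays (-1, -2)
L5 seek_light: idle → wire stays (-1, -2)
actuator = (-1, -2) — from layer 2 (dock)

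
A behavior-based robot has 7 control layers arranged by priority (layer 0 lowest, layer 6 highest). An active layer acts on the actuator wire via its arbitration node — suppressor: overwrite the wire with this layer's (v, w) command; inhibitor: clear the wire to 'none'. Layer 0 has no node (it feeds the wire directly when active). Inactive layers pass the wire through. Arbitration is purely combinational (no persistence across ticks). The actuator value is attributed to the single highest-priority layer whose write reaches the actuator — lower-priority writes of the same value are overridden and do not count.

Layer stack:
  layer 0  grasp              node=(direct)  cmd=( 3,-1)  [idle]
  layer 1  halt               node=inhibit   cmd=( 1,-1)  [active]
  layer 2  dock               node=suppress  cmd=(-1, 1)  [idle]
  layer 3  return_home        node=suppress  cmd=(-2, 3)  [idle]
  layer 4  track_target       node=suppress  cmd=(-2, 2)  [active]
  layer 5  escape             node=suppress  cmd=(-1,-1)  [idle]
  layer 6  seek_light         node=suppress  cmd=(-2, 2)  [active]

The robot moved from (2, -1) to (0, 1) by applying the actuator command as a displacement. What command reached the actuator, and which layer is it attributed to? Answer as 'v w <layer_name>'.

-2 2 seek_light

displacement = (0, 1) − (2, -1) = (-2, 2)
L0 grasp: idle → wire = none
L1 halt: active, inhibitor → wire = none
L2 dock: idle → wire stays none
L3 return_home: idle → wire stays none
L4 track_target: active, suppressor → wire = (-2, 2)
L5 escape: idle → wire stays (-2, 2)
L6 seek_light: active, suppressor → wire = (-2, 2)
actuator = (-2, 2) — from layer 6 (seek_light)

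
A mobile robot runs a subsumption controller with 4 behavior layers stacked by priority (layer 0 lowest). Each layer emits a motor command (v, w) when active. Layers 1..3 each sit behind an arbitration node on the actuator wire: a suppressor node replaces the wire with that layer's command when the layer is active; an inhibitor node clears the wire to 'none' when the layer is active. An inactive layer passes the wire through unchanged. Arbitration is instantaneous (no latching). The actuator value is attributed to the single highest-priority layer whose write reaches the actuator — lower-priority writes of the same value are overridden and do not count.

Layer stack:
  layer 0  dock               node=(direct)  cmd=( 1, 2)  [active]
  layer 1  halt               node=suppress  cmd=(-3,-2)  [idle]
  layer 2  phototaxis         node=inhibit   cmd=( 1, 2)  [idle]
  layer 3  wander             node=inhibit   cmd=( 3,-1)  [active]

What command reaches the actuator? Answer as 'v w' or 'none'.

L0 dock: active, feeds wire = (1, 2)
L1 halt: idle → wire stays (1, 2)
L2 phototaxis: idle → wire stays (1, 2)
L3 wander: active, inhibitor → wire = none
actuator = none

none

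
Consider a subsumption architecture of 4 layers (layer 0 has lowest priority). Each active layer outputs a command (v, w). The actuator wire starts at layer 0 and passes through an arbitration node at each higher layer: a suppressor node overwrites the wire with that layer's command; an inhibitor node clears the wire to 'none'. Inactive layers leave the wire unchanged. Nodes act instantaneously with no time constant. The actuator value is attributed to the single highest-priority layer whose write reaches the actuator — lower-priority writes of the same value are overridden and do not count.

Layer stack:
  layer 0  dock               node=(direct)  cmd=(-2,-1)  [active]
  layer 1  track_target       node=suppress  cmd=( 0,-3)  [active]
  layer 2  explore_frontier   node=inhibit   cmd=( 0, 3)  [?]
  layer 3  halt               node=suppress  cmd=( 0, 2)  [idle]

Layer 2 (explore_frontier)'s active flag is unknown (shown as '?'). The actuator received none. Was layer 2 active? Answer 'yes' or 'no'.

If layer 2 is active=yes:
  actuator would be none
If layer 2 is active=no:
  actuator would be (0, -3)
Observed none, so layer 2 was active.

yes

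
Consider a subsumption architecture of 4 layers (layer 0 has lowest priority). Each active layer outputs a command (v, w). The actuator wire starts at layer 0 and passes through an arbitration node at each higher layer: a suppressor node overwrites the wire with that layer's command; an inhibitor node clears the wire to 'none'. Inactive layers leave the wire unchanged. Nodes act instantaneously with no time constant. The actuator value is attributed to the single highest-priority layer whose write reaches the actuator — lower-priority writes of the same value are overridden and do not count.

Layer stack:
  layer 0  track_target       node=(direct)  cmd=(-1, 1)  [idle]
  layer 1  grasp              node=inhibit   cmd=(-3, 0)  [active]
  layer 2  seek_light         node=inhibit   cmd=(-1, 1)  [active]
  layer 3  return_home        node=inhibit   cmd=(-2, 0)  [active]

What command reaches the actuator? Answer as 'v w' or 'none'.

layer 0 (track_target) idle — none
layer 1 (grasp) active — inhibits: none
layer 2 (seek_light) active — inhibits: none
layer 3 (return_home) active — inhibits: none
→ actuator none

none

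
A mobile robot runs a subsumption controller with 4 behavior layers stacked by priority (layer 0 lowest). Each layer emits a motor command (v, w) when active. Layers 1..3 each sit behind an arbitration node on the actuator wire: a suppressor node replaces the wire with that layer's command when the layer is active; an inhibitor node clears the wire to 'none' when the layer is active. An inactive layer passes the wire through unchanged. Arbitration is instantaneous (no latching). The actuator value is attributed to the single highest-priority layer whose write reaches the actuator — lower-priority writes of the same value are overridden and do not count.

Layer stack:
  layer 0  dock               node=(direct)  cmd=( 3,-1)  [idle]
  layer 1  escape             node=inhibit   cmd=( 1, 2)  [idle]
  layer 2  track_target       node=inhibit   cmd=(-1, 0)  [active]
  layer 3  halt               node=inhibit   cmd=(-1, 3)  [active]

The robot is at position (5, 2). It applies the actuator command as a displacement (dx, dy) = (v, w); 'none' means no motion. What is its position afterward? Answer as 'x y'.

5 2

layer 0 (dock) idle — none
layer 1 (escape) idle — unchanged: none
layer 2 (track_target) active — inhibits: none
layer 3 (halt) active — inhibits: none
→ actuator none
position: (5, 2) + none = (5, 2)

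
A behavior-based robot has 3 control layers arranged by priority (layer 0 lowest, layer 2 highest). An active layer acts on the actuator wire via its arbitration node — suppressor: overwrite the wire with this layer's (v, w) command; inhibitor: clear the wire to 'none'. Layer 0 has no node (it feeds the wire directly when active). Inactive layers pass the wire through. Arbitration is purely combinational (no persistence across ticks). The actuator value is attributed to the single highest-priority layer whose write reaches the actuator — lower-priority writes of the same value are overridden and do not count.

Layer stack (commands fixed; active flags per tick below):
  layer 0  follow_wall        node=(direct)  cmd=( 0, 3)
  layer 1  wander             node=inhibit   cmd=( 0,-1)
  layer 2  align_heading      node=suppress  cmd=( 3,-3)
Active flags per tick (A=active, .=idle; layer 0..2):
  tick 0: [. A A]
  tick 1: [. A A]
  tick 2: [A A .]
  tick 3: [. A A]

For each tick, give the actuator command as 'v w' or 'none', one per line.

tick 0:
  [0] follow_wall off; wire := none
  [1] wander on (inhibit); wire := none
  [2] align_heading on (suppress); wire := (3, -3)
  output (3, -3)
tick 1:
  [0] follow_wall off; wire := none
  [1] wander on (inhibit); wire := none
  [2] align_heading on (suppress); wire := (3, -3)
  output (3, -3)
tick 2:
  [0] follow_wall on; wire := (0, 3)
  [1] wander on (inhibit); wire := none
  [2] align_heading off; pass none
  output none
tick 3:
  [0] follow_wall off; wire := none
  [1] wander on (inhibit); wire := none
  [2] align_heading on (suppress); wire := (3, -3)
  output (3, -3)

3 -3
3 -3
none
3 -3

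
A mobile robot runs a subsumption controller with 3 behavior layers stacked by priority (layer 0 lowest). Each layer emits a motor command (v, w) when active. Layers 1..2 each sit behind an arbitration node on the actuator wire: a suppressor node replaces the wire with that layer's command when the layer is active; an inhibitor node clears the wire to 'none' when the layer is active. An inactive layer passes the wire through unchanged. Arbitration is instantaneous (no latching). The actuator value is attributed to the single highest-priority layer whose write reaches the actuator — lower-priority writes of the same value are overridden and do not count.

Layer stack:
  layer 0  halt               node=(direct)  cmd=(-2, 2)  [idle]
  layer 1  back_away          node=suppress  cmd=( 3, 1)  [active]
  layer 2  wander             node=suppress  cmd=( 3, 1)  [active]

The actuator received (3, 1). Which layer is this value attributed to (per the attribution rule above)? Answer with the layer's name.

layer 0 (halt) idle — none
layer 1 (back_away) active — suppresses: (3, 1)
layer 2 (wander) active — suppresses: (3, 1)
→ actuator (3, 1)
last writer: layer 2 = wander

wander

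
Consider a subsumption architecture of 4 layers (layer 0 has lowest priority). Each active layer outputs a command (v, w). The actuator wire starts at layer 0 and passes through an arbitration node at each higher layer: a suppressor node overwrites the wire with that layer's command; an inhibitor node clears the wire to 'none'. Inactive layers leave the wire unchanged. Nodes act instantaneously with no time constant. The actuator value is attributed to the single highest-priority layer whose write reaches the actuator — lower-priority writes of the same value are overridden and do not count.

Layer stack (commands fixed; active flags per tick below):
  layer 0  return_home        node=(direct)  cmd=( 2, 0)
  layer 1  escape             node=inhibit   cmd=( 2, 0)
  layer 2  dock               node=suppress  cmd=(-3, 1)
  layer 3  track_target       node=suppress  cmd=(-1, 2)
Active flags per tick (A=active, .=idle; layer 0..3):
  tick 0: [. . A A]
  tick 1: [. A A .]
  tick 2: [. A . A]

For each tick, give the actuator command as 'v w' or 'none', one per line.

tick 0:
  layer 0 (return_home) idle — none
  layer 1 (escape) idle — unchanged: none
  layer 2 (dock) active — suppresses: (-3, 1)
  layer 3 (track_target) active — suppresses: (-1, 2)
  → actuator (-1, 2)
tick 1:
  layer 0 (return_home) idle — none
  layer 1 (escape) active — inhibits: none
  layer 2 (dock) active — suppresses: (-3, 1)
  layer 3 (track_target) idle — unchanged: (-3, 1)
  → actuator (-3, 1)
tick 2:
  layer 0 (return_home) idle — none
  layer 1 (escape) active — inhibits: none
  layer 2 (dock) idle — unchanged: none
  layer 3 (track_target) active — suppresses: (-1, 2)
  → actuator (-1, 2)

-1 2
-3 1
-1 2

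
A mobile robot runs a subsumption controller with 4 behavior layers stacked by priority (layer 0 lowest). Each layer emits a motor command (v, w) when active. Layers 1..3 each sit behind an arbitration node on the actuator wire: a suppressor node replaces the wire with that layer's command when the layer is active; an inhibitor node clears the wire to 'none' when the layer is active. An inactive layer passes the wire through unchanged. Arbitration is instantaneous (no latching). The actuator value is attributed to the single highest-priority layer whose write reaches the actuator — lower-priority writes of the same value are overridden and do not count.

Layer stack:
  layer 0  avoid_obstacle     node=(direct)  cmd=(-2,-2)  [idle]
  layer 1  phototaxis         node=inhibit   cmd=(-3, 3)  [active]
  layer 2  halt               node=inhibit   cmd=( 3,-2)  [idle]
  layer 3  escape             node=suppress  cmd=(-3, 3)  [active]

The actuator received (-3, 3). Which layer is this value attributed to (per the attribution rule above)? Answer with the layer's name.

[0] avoid_obstacle off; wire := none
[1] phototaxis on (inhibit); wire := none
[2] halt off; pass none
[3] escape on (suppress); wire := (-3, 3)
output (-3, 3)
last writer: layer 3 = escape

escape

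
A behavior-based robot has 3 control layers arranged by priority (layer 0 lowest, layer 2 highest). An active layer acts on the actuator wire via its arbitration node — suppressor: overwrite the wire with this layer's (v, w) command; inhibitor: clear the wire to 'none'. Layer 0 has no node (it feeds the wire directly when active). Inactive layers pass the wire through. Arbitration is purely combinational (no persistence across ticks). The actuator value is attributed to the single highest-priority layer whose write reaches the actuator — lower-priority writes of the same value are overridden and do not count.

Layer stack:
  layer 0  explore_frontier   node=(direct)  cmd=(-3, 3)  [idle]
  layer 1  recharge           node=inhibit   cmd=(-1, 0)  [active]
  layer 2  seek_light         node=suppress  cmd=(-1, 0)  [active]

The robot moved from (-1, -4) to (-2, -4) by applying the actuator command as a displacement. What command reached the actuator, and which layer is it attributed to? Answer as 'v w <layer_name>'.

displacement = (-2, -4) − (-1, -4) = (-1, 0)
L0 explore_frontier: idle → wire = none
L1 recharge: active, inhibitor → wire = none
L2 seek_light: active, suppressor → wire = (-1, 0)
actuator = (-1, 0) — from layer 2 (seek_light)

-1 0 seek_light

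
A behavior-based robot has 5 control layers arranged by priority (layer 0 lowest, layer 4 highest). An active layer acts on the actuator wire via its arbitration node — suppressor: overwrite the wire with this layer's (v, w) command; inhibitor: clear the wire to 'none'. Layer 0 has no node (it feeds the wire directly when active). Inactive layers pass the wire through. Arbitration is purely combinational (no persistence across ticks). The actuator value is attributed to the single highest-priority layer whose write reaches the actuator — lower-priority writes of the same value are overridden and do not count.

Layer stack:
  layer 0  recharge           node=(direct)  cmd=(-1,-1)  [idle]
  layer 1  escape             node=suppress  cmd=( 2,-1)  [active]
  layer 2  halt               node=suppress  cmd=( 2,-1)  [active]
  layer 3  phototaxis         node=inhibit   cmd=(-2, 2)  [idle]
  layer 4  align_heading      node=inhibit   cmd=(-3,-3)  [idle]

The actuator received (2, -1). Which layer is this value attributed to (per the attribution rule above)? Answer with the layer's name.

[0] recharge off; wire := none
[1] escape on (suppress); wire := (2, -1)
[2] halt on (suppress); wire := (2, -1)
[3] phototaxis off; pass (2, -1)
[4] align_heading off; pass (2, -1)
output (2, -1)
last writer: layer 2 = halt

halt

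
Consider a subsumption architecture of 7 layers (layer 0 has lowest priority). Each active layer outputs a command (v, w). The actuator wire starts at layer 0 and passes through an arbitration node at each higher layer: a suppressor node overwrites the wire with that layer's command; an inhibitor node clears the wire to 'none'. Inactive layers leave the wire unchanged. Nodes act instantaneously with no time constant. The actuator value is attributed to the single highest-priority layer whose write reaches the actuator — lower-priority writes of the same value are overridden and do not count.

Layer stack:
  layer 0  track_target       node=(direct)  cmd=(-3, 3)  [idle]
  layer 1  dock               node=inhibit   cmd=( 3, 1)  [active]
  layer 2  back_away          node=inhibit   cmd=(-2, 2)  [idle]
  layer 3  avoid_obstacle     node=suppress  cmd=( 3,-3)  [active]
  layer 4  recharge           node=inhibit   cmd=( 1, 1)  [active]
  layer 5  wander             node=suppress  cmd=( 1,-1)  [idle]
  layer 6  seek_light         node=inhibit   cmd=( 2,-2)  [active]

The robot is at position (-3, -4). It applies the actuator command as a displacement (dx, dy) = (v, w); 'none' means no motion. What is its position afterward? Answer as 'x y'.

-3 -4

L0 track_target: idle → wire = none
L1 dock: active, inhibitor → wire = none
L2 back_away: idle → wire stays none
L3 avoid_obstacle: active, suppressor → wire = (3, -3)
L4 recharge: active, inhibitor → wire = none
L5 wander: idle → wire stays none
L6 seek_light: active, inhibitor → wire = none
actuator = none
position: (-3, -4) + none = (-3, -4)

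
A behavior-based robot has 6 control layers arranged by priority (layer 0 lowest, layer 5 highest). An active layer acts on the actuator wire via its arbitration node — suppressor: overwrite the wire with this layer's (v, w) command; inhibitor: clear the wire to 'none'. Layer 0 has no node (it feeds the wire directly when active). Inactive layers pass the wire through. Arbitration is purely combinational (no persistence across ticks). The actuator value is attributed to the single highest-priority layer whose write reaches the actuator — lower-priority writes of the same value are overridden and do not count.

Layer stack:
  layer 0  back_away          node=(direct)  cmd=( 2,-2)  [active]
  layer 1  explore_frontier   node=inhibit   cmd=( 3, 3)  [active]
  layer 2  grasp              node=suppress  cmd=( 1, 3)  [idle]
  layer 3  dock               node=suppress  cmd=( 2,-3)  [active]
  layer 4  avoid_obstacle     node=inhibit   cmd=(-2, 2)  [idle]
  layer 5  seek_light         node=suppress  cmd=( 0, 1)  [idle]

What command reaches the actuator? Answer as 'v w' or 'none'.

L0 back_away: active, feeds wire = (2, -2)
L1 explore_frontier: active, inhibitor → wire = none
L2 grasp: idle → wire stays none
L3 dock: active, suppressor → wire = (2, -3)
L4 avoid_obstacle: idle → wire stays (2, -3)
L5 seek_light: idle → wire stays (2, -3)
actuator = (2, -3)

2 -3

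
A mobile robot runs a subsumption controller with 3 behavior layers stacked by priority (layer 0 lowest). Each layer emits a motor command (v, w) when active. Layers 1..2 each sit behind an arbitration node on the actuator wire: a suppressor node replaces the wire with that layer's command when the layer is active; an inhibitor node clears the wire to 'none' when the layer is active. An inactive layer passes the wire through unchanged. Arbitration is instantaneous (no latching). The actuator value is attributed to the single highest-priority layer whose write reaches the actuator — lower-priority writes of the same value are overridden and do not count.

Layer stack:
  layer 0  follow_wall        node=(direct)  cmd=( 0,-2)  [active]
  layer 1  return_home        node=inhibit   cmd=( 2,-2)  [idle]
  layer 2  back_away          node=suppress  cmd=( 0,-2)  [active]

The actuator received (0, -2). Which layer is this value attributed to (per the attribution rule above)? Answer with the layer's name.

back_away

layer 0 (follow_wall) active — direct: (0, -2)
layer 1 (return_home) idle — unchanged: (0, -2)
layer 2 (back_away) active — suppresses: (0, -2)
→ actuator (0, -2)
last writer: layer 2 = back_away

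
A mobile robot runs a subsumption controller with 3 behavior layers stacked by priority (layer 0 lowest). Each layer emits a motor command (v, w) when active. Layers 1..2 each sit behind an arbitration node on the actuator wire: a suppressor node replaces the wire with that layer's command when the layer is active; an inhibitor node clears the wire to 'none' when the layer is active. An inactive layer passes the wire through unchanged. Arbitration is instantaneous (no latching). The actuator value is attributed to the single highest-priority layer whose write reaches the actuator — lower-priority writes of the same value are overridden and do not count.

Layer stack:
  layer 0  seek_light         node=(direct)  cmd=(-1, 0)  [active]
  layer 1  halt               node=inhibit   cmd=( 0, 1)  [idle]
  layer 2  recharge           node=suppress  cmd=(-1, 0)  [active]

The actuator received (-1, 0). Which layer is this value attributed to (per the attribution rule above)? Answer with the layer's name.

[0] seek_light on; wire := (-1, 0)
[1] halt off; pass (-1, 0)
[2] recharge on (suppress); wire := (-1, 0)
output (-1, 0)
last writer: layer 2 = recharge

recharge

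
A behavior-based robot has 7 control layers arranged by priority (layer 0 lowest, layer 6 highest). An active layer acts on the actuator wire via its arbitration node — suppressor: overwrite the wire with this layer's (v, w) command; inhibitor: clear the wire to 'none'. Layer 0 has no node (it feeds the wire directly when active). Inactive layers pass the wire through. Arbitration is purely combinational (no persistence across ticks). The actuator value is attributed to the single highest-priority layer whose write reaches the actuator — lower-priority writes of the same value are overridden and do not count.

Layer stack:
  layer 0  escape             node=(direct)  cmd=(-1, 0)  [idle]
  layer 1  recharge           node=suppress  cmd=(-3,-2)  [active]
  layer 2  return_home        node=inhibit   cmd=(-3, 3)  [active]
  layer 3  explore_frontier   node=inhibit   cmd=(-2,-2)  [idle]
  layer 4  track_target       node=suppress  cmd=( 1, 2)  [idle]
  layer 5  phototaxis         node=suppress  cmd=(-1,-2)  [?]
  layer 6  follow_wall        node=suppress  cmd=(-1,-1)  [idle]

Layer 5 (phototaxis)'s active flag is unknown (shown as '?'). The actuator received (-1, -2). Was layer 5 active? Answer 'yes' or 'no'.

If layer 5 is active=yes:
  actuator would be (-1, -2)
If layer 5 is active=no:
  actuator would be none
Observed (-1, -2), so layer 5 was active.

yes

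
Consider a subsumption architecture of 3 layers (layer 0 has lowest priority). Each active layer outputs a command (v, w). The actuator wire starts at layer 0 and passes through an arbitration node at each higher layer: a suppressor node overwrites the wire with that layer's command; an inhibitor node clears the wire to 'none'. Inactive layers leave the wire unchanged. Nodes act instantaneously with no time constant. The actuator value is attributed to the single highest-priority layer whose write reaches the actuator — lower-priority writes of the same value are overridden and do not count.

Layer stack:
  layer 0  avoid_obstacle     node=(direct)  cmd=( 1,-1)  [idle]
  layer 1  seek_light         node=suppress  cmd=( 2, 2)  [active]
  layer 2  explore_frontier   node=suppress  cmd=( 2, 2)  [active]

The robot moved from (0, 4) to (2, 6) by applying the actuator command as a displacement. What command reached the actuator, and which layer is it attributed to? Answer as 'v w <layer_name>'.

displacement = (2, 6) − (0, 4) = (2, 2)
[0] avoid_obstacle off; wire := none
[1] seek_light on (suppress); wire := (2, 2)
[2] explore_frontier on (suppress); wire := (2, 2)
output (2, 2) — from layer 2 (explore_frontier)

2 2 explore_frontier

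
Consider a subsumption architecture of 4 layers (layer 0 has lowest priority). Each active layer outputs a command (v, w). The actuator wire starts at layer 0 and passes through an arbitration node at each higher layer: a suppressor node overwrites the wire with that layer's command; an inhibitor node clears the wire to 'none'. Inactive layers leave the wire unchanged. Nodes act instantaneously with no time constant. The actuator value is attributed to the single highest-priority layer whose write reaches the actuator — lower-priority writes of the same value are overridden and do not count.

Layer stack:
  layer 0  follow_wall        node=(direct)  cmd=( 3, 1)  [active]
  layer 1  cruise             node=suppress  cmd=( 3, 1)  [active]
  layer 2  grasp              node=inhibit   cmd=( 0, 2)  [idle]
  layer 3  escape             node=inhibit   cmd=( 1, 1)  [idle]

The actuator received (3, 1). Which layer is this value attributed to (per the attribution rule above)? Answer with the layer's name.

cruise

layer 0 (follow_wall) active — direct: (3, 1)
layer 1 (cruise) active — suppresses: (3, 1)
layer 2 (grasp) idle — unchanged: (3, 1)
layer 3 (escape) idle — unchanged: (3, 1)
→ actuator (3, 1)
last writer: layer 1 = cruise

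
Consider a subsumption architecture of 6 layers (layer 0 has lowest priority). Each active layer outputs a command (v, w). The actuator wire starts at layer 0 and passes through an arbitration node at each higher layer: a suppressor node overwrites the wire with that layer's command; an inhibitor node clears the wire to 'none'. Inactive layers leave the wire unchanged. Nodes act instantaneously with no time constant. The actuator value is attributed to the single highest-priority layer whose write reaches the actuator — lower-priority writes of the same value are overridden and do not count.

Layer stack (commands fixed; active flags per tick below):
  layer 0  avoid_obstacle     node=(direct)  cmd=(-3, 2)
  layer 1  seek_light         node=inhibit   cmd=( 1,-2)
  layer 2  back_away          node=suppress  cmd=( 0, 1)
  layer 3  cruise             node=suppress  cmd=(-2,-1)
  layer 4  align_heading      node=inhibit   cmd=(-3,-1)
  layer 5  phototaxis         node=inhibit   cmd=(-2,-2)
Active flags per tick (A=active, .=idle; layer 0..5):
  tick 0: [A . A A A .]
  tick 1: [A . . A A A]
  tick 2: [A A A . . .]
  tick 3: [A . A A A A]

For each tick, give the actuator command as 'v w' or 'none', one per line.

none
none
0 1
none

tick 0:
  [0] avoid_obstacle on; wire := (-3, 2)
  [1] seek_light off; pass (-3, 2)
  [2] back_away on (suppress); wire := (0, 1)
  [3] cruise on (suppress); wire := (-2, -1)
  [4] align_heading on (inhibit); wire := none
  [5] phototaxis off; pass none
  output none
tick 1:
  [0] avoid_obstacle on; wire := (-3, 2)
  [1] seek_light off; pass (-3, 2)
  [2] back_away off; pass (-3, 2)
  [3] cruise on (suppress); wire := (-2, -1)
  [4] align_heading on (inhibit); wire := none
  [5] phototaxis on (inhibit); wire := none
  output none
tick 2:
  [0] avoid_obstacle on; wire := (-3, 2)
  [1] seek_light on (inhibit); wire := none
  [2] back_away on (suppress); wire := (0, 1)
  [3] cruise off; pass (0, 1)
  [4] align_heading off; pass (0, 1)
  [5] phototaxis off; pass (0, 1)
  output (0, 1)
tick 3:
  [0] avoid_obstacle on; wire := (-3, 2)
  [1] seek_light off; pass (-3, 2)
  [2] back_away on (suppress); wire := (0, 1)
  [3] cruise on (suppress); wire := (-2, -1)
  [4] align_heading on (inhibit); wire := none
  [5] phototaxis on (inhibit); wire := none
  output none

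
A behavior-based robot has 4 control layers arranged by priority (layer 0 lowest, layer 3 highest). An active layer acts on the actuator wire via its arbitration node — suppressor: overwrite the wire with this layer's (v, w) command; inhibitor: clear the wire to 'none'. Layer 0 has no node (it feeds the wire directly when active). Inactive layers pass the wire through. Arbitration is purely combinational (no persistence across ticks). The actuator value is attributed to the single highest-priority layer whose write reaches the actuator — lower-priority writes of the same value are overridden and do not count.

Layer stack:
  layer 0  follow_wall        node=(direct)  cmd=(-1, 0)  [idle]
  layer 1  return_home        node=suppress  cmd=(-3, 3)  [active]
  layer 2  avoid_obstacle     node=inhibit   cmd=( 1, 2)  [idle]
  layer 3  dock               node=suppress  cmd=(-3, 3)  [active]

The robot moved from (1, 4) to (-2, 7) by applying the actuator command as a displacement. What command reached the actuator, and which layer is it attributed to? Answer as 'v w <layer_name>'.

displacement = (-2, 7) − (1, 4) = (-3, 3)
[0] follow_wall off; wire := none
[1] return_home on (suppress); wire := (-3, 3)
[2] avoid_obstacle off; pass (-3, 3)
[3] dock on (suppress); wire := (-3, 3)
output (-3, 3) — from layer 3 (dock)

-3 3 dock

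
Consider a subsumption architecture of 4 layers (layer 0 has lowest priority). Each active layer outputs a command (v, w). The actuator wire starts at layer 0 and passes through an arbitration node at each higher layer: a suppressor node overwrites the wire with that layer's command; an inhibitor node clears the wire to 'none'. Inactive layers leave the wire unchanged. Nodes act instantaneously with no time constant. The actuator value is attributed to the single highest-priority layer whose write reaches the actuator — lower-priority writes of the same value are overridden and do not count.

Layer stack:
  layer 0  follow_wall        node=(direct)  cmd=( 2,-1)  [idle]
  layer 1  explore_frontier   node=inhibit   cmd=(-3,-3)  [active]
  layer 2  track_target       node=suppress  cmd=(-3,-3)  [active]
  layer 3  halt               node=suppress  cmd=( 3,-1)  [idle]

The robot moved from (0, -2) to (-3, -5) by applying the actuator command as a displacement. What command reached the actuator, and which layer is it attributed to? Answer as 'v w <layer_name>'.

displacement = (-3, -5) − (0, -2) = (-3, -3)
[0] follow_wall off; wire := none
[1] explore_frontier on (inhibit); wire := none
[2] track_target on (suppress); wire := (-3, -3)
[3] halt off; pass (-3, -3)
output (-3, -3) — from layer 2 (track_target)

-3 -3 track_target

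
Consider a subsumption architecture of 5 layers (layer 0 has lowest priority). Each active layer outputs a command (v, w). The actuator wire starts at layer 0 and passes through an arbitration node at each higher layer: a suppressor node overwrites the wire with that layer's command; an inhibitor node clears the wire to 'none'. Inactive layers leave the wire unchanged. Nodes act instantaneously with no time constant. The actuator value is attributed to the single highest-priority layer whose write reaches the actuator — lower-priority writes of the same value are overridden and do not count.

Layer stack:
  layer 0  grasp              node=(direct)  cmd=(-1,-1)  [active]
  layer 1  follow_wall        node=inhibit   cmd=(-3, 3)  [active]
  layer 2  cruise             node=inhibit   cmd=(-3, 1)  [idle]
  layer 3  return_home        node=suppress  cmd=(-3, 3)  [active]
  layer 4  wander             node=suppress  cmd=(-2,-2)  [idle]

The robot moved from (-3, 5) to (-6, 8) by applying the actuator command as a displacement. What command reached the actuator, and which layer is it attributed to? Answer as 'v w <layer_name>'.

-3 3 return_home

displacement = (-6, 8) − (-3, 5) = (-3, 3)
[0] grasp on; wire := (-1, -1)
[1] follow_wall on (inhibit); wire := none
[2] cruise off; pass none
[3] return_home on (suppress); wire := (-3, 3)
[4] wander off; pass (-3, 3)
output (-3, 3) — from layer 3 (return_home)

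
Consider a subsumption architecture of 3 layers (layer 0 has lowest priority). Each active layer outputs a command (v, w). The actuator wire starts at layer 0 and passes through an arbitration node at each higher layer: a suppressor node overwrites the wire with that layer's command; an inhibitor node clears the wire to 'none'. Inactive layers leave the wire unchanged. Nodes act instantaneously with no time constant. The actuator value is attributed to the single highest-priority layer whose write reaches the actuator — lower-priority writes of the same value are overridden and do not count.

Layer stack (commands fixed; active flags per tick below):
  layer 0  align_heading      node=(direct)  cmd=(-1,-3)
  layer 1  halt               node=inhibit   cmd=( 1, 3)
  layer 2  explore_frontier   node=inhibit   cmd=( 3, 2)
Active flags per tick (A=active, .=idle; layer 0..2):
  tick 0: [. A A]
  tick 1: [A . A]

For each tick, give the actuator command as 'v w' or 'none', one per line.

tick 0:
  L0 align_heading: idle → wire = none
  L1 halt: active, inhibitor → wire = none
  L2 explore_frontier: active, inhibitor → wire = none
  actuator = none
tick 1:
  L0 align_heading: active, feeds wire = (-1, -3)
  L1 halt: idle → wire stays (-1, -3)
  L2 explore_frontier: active, inhibitor → wire = none
  actuator = none

none
none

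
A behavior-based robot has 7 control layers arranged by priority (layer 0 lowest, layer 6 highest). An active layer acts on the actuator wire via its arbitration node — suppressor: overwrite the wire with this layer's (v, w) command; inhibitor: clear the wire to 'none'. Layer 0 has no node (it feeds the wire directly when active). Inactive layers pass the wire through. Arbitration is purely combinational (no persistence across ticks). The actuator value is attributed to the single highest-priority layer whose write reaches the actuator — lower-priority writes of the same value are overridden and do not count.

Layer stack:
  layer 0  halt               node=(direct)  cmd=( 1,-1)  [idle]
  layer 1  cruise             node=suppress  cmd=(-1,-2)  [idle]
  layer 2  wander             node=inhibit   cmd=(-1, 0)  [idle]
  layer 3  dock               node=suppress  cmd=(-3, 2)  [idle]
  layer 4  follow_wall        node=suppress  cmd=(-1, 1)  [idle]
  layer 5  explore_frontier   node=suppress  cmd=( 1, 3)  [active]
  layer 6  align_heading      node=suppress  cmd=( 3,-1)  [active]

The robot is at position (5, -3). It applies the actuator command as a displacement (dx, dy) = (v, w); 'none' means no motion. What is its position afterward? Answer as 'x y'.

layer 0 (halt) idle — none
layer 1 (cruise) idle — unchanged: none
layer 2 (wander) idle — unchanged: none
layer 3 (dock) idle — unchanged: none
layer 4 (follow_wall) idle — unchanged: none
layer 5 (explore_frontier) active — suppresses: (1, 3)
layer 6 (align_heading) active — suppresses: (3, -1)
→ actuator (3, -1)
position: (5, -3) + (3, -1) = (8, -4)

8 -4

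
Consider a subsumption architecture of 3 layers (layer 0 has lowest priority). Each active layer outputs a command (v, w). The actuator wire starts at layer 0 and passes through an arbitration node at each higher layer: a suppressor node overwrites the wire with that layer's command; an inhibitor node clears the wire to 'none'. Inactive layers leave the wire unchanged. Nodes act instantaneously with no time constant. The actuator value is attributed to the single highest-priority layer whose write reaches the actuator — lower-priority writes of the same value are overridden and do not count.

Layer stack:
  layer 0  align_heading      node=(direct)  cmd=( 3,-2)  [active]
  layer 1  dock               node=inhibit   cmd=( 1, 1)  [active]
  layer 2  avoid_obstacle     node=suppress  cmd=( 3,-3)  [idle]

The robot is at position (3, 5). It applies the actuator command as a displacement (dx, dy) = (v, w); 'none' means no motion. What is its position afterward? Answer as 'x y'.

3 5

L0 align_heading: active, feeds wire = (3, -2)
L1 dock: active, inhibitor → wire = none
L2 avoid_obstacle: idle → wire stays none
actuator = none
position: (3, 5) + none = (3, 5)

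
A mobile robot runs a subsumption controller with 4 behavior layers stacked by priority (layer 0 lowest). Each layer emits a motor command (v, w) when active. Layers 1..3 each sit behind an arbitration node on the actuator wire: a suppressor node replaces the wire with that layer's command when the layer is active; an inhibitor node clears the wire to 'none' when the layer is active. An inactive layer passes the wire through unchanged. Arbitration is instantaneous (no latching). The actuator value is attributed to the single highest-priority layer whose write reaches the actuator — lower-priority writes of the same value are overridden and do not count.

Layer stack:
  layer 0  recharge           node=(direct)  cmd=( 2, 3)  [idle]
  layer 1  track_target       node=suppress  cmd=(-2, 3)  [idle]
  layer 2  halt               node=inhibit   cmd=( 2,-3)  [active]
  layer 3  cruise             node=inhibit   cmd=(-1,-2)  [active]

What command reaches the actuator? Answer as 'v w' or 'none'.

none

layer 0 (recharge) idle — none
layer 1 (track_target) idle — unchanged: none
layer 2 (halt) active — inhibits: none
layer 3 (cruise) active — inhibits: none
→ actuator none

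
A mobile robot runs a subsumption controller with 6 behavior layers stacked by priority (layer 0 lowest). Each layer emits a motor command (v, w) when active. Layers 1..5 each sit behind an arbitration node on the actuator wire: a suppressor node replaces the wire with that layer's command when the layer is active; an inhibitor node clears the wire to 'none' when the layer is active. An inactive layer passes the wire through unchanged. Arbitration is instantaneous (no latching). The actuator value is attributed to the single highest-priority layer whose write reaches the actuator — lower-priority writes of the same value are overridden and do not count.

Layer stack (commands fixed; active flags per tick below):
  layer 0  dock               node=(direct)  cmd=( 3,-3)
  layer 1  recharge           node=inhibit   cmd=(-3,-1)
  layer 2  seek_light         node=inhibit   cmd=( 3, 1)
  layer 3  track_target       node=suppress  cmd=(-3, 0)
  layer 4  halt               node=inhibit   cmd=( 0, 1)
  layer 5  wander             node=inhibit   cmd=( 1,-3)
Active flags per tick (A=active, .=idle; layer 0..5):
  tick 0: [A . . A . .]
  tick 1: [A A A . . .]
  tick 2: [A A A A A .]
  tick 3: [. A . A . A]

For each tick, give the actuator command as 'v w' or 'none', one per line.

-3 0
none
none
none

tick 0:
  [0] dock on; wire := (3, -3)
  [1] recharge off; pass (3, -3)
  [2] seek_light off; pass (3, -3)
  [3] track_target on (suppress); wire := (-3, 0)
  [4] halt off; pass (-3, 0)
  [5] wander off; pass (-3, 0)
  output (-3, 0)
tick 1:
  [0] dock on; wire := (3, -3)
  [1] recharge on (inhibit); wire := none
  [2] seek_light on (inhibit); wire := none
  [3] track_target off; pass none
  [4] halt off; pass none
  [5] wander off; pass none
  output none
tick 2:
  [0] dock on; wire := (3, -3)
  [1] recharge on (inhibit); wire := none
  [2] seek_light on (inhibit); wire := none
  [3] track_target on (suppress); wire := (-3, 0)
  [4] halt on (inhibit); wire := none
  [5] wander off; pass none
  output none
tick 3:
  [0] dock off; wire := none
  [1] recharge on (inhibit); wire := none
  [2] seek_light off; pass none
  [3] track_target on (suppress); wire := (-3, 0)
  [4] halt off; pass (-3, 0)
  [5] wander on (inhibit); wire := none
  output none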